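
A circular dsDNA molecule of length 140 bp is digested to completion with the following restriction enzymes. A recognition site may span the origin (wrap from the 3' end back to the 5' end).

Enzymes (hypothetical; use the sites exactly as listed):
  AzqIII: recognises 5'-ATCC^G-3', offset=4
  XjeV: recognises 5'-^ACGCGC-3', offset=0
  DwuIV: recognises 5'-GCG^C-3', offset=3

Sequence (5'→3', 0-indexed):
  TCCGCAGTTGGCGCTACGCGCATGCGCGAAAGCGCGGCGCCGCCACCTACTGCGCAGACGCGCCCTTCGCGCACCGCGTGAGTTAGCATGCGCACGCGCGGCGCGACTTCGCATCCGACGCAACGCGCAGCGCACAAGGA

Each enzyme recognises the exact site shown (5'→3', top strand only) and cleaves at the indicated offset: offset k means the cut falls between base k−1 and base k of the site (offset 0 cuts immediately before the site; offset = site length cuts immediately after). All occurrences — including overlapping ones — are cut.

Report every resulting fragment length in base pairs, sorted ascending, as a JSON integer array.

[1,2,3,5,5,5,5,5,5,5,6,6,8,9,10,11,13,15,21]

Per-enzyme occurrences:
  AzqIII ATCCG/4: at [112, 139] ⇒ [3, 116]
  XjeV ACGCGC/0: at [15, 57, 93, 122] ⇒ [15, 57, 93, 122]
  DwuIV GCGC/3: at [10, 17, 23, 31, 36, 51, 59, 68, 89, 95, 100, 124, 129] ⇒ [13, 20, 26, 34, 39, 54, 62, 71, 92, 98, 103, 127, 132]

All cut coordinates (distinct, sorted): [3, 13, 15, 20, 26, 34, 39, 54, 57, 62, 71, 92, 93, 98, 103, 116, 122, 127, 132]

Fragments:
  3→13: 10 bp
  13→15: 2 bp
  15→20: 5 bp
  20→26: 6 bp
  26→34: 8 bp
  34→39: 5 bp
  39→54: 15 bp
  54→57: 3 bp
  57→62: 5 bp
  62→71: 9 bp
  71→92: 21 bp
  92→93: 1 bp
  93→98: 5 bp
  98→103: 5 bp
  103→116: 13 bp
  116→122: 6 bp
  122→127: 5 bp
  127→132: 5 bp
  132→3 (wrap): 140-132+3 = 11 bp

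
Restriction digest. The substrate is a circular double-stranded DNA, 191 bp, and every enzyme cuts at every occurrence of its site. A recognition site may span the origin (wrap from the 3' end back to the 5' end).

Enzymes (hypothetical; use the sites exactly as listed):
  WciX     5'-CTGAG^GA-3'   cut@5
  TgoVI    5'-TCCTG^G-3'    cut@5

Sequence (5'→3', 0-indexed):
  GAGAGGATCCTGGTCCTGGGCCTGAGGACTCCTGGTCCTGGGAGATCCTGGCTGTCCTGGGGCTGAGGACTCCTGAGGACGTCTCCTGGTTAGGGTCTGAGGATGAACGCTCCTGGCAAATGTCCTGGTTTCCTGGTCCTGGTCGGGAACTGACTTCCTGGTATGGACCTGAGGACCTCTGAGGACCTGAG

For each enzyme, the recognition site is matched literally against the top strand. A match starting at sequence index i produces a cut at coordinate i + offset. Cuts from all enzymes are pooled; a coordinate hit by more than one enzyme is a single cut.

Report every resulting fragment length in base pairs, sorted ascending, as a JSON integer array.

Scan for sites:
  WciX CTGAGGA/5: at [21, 62, 72, 96, 168, 178, 186] ⇒ [0, 26, 67, 77, 101, 173, 183]
  TgoVI TCCTGG/5: at [7, 13, 29, 35, 45, 54, 83, 110, 122, 130, 136, 155] ⇒ [12, 18, 34, 40, 50, 59, 88, 115, 127, 135, 141, 160]

All cut coordinates (distinct, sorted): [0, 12, 18, 26, 34, 40, 50, 59, 67, 77, 88, 101, 115, 127, 135, 141, 160, 173, 183]

Fragments:
  0→12: 12 bp
  12→18: 6 bp
  18→26: 8 bp
  26→34: 8 bp
  34→40: 6 bp
  40→50: 10 bp
  50→59: 9 bp
  59→67: 8 bp
  67→77: 10 bp
  77→88: 11 bp
  88→101: 13 bp
  101→115: 14 bp
  115→127: 12 bp
  127→135: 8 bp
  135→141: 6 bp
  141→160: 19 bp
  160→173: 13 bp
  173→183: 10 bp
  183→0 (wrap): 191-183+0 = 8 bp

[6,6,6,8,8,8,8,8,9,10,10,10,11,12,12,13,13,14,19]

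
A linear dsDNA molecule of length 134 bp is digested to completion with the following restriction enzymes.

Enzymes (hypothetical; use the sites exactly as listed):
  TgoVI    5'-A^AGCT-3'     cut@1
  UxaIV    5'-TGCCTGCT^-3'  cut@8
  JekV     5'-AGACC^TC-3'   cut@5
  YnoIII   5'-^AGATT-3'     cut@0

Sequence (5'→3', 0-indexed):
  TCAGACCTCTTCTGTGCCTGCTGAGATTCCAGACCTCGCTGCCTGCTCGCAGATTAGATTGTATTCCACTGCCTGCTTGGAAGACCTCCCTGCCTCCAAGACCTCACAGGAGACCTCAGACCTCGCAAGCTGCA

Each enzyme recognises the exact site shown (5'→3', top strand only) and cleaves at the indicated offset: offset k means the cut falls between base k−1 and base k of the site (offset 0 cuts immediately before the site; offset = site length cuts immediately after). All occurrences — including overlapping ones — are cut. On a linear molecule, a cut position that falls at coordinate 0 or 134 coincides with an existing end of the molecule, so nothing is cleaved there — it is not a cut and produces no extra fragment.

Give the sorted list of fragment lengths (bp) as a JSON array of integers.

Site scan:
  TgoVI (AAGCT, off=1): starts [126] → cuts [127]
  UxaIV (TGCCTGCT, off=8): starts [14, 39, 69] → cuts [22, 47, 77]
  JekV (AGACCTC, off=5): starts [2, 30, 81, 98, 110, 117] → cuts [7, 35, 86, 103, 115, 122]
  YnoIII (AGATT, off=0): starts [23, 50, 55] → cuts [23, 50, 55]

Pooled cuts: [7, 22, 23, 35, 47, 50, 55, 77, 86, 103, 115, 122, 127]

Fragments:
  [0,7): 7 bp
  [7,22): 15 bp
  [22,23): 1 bp
  [23,35): 12 bp
  [35,47): 12 bp
  [47,50): 3 bp
  [50,55): 5 bp
  [55,77): 22 bp
  [77,86): 9 bp
  [86,103): 17 bp
  [103,115): 12 bp
  [115,122): 7 bp
  [122,127): 5 bp
  [127,134): 7 bp

[1,3,5,5,7,7,7,9,12,12,12,15,17,22]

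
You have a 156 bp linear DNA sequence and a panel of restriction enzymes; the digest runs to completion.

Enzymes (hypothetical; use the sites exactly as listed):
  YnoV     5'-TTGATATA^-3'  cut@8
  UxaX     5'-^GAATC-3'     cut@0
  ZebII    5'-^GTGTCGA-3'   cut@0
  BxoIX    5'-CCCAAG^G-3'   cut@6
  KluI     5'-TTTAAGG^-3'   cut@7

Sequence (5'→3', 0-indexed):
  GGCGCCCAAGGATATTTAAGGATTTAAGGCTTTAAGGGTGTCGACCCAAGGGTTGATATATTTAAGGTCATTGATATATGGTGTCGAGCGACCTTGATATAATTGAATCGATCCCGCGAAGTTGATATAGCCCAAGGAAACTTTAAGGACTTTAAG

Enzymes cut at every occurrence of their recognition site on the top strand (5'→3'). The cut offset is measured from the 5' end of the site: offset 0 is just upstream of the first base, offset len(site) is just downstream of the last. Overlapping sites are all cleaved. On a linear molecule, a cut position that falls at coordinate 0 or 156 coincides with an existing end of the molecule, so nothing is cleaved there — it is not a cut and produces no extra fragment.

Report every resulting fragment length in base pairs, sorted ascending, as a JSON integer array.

Site scan:
  YnoV TTGATATA/8: at [52, 70, 93, 121] ⇒ [60, 78, 101, 129]
  UxaX GAATC/0: at [104] ⇒ [104]
  ZebII GTGTCGA/0: at [37, 80] ⇒ [37, 80]
  BxoIX CCCAAGG/6: at [4, 44, 130] ⇒ [10, 50, 136]
  KluI TTTAAGG/7: at [14, 22, 30, 60, 141] ⇒ [21, 29, 37, 67, 148]

All cut coordinates (distinct, sorted): [10, 21, 29, 37, 50, 60, 67, 78, 80, 101, 104, 129, 136, 148]

Fragment lengths:
  [0,10): 10 bp
  [10,21): 11 bp
  [21,29): 8 bp
  [29,37): 8 bp
  [37,50): 13 bp
  [50,60): 10 bp
  [60,67): 7 bp
  [67,78): 11 bp
  [78,80): 2 bp
  [80,101): 21 bp
  [101,104): 3 bp
  [104,129): 25 bp
  [129,136): 7 bp
  [136,148): 12 bp
  [148,156): 8 bp

[2,3,7,7,8,8,8,10,10,11,11,12,13,21,25]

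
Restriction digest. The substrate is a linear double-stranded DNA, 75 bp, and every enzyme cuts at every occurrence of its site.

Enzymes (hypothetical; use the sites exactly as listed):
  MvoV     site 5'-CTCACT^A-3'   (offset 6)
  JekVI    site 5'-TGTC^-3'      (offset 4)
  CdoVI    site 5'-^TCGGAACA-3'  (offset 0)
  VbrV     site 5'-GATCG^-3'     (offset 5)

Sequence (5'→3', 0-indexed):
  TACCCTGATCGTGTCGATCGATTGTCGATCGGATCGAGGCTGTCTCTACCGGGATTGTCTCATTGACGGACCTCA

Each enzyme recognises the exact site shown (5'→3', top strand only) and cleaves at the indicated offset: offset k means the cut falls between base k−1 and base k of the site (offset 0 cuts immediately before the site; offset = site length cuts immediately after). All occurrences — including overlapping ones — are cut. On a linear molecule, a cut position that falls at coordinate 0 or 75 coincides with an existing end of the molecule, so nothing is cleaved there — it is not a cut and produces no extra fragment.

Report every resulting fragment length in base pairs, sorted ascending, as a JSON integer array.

[4,5,5,5,6,8,11,15,16]

Scan for sites:
  MvoV (CTCACTA, off=6): no sites
  JekVI TGTC/4: at [11, 22, 40, 55] ⇒ [15, 26, 44, 59]
  CdoVI (TCGGAACA, off=0): no sites
  VbrV GATCG/5: at [6, 15, 26, 31] ⇒ [11, 20, 31, 36]

All cut coordinates (distinct, sorted): [11, 15, 20, 26, 31, 36, 44, 59]

Fragment lengths:
  [0,11): 11 bp
  [11,15): 4 bp
  [15,20): 5 bp
  [20,26): 6 bp
  [26,31): 5 bp
  [31,36): 5 bp
  [36,44): 8 bp
  [44,59): 15 bp
  [59,75): 16 bp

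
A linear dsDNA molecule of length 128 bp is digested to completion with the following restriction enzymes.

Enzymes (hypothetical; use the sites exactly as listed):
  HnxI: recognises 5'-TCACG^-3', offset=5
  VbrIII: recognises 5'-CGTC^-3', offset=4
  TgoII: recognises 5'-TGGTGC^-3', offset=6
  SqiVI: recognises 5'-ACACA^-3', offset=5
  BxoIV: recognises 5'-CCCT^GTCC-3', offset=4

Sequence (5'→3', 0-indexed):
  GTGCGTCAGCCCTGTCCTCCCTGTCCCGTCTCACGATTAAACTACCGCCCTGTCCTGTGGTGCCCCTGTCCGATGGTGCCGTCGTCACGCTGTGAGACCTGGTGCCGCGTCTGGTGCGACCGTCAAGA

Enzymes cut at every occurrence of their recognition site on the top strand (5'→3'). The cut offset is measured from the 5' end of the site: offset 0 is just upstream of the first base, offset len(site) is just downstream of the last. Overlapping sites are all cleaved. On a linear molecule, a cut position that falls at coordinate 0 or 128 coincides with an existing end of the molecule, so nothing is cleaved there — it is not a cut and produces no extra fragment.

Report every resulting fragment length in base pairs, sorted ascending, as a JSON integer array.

Scan for sites:
  HnxI TCACG/5: at [30, 84] ⇒ [35, 89]
  VbrIII CGTC/4: at [3, 26, 79, 82, 107, 120] ⇒ [7, 30, 83, 86, 111, 124]
  TgoII TGGTGC/6: at [57, 73, 99, 111] ⇒ [63, 79, 105, 117]
  SqiVI (ACACA, off=5): no sites
  BxoIV CCCTGTCC/4: at [9, 18, 47, 63] ⇒ [13, 22, 51, 67]

All cut coordinates (distinct, sorted): [7, 13, 22, 30, 35, 51, 63, 67, 79, 83, 86, 89, 105, 111, 117, 124]

Fragments:
  [0,7): 7 bp
  [7,13): 6 bp
  [13,22): 9 bp
  [22,30): 8 bp
  [30,35): 5 bp
  [35,51): 16 bp
  [51,63): 12 bp
  [63,67): 4 bp
  [67,79): 12 bp
  [79,83): 4 bp
  [83,86): 3 bp
  [86,89): 3 bp
  [89,105): 16 bp
  [105,111): 6 bp
  [111,117): 6 bp
  [117,124): 7 bp
  [124,128): 4 bp

[3,3,4,4,4,5,6,6,6,7,7,8,9,12,12,16,16]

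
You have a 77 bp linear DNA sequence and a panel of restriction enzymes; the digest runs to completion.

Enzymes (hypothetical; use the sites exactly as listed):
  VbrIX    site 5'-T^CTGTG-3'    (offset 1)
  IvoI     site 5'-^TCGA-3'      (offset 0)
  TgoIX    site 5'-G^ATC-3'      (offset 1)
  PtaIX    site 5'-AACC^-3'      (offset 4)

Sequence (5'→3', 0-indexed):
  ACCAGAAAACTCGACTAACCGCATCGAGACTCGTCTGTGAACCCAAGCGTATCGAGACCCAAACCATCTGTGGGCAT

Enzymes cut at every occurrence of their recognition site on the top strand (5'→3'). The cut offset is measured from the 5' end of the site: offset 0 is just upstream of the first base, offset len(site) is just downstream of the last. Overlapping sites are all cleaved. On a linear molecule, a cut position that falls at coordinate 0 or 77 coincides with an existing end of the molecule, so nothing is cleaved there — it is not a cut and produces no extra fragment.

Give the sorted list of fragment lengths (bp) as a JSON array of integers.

[2,3,8,9,10,10,10,11,14]

Site scan:
  VbrIX (TCTGTG, off=1): starts [33, 66] → cuts [34, 67]
  IvoI (TCGA, off=0): starts [10, 23, 51] → cuts [10, 23, 51]
  TgoIX (GATC, off=1): no sites
  PtaIX (AACC, off=4): starts [16, 39, 61] → cuts [20, 43, 65]

All cut coordinates (distinct, sorted): [10, 20, 23, 34, 43, 51, 65, 67]

Fragments:
  [0,10): 10 bp
  [10,20): 10 bp
  [20,23): 3 bp
  [23,34): 11 bp
  [34,43): 9 bp
  [43,51): 8 bp
  [51,65): 14 bp
  [65,67): 2 bp
  [67,77): 10 bp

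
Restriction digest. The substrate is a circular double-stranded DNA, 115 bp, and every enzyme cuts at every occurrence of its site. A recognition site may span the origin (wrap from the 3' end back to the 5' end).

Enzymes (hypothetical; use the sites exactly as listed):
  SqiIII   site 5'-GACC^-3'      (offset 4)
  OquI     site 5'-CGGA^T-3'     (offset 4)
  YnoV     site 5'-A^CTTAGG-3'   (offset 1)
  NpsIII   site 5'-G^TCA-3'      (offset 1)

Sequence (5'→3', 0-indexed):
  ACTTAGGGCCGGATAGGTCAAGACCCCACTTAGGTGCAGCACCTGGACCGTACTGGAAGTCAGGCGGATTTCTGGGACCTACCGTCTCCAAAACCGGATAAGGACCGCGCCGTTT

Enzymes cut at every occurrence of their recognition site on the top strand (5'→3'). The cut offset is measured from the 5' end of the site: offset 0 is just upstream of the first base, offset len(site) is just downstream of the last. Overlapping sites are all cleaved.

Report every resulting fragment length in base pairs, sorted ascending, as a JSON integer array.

[3,4,8,8,9,10,10,11,12,19,21]

Scan for sites:
  SqiIII (GACC, off=4): starts [21, 45, 75, 102] → cuts [25, 49, 79, 106]
  OquI (CGGAT, off=4): starts [9, 64, 94] → cuts [13, 68, 98]
  YnoV (ACTTAGG, off=1): starts [0, 27] → cuts [1, 28]
  NpsIII (GTCA, off=1): starts [16, 58] → cuts [17, 59]

All cut coordinates (distinct, sorted): [1, 13, 17, 25, 28, 49, 59, 68, 79, 98, 106]

Fragments:
  1→13: 12 bp
  13→17: 4 bp
  17→25: 8 bp
  25→28: 3 bp
  28→49: 21 bp
  49→59: 10 bp
  59→68: 9 bp
  68→79: 11 bp
  79→98: 19 bp
  98→106: 8 bp
  106→1 (wrap): 115-106+1 = 10 bp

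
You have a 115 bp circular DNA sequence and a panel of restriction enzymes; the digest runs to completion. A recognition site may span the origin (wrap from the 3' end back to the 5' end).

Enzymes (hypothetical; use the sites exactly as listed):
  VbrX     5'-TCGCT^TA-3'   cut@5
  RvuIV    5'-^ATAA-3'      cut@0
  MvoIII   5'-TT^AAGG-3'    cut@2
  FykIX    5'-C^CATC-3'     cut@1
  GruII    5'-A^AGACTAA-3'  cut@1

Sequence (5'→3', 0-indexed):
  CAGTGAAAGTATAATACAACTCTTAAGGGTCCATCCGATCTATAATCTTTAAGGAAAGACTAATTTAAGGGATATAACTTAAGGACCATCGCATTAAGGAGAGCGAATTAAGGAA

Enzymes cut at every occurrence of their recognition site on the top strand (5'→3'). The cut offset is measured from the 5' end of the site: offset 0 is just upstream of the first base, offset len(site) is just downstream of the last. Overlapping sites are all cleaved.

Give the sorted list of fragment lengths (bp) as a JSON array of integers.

Site scan:
  VbrX (TCGCTTA, off=5): no sites
  RvuIV ATAA/0: at [10, 41, 73] ⇒ [10, 41, 73]
  MvoIII TTAAGG/2: at [22, 48, 64, 78, 93, 107] ⇒ [24, 50, 66, 80, 95, 109]
  FykIX CCATC/1: at [30, 85] ⇒ [31, 86]
  GruII AAGACTAA/1: at [55] ⇒ [56]

All cut coordinates (distinct, sorted): [10, 24, 31, 41, 50, 56, 66, 73, 80, 86, 95, 109]

Fragment lengths:
  10→24: 14 bp
  24→31: 7 bp
  31→41: 10 bp
  41→50: 9 bp
  50→56: 6 bp
  56→66: 10 bp
  66→73: 7 bp
  73→80: 7 bp
  80→86: 6 bp
  86→95: 9 bp
  95→109: 14 bp
  109→10 (wrap): 115-109+10 = 16 bp

[6,6,7,7,7,9,9,10,10,14,14,16]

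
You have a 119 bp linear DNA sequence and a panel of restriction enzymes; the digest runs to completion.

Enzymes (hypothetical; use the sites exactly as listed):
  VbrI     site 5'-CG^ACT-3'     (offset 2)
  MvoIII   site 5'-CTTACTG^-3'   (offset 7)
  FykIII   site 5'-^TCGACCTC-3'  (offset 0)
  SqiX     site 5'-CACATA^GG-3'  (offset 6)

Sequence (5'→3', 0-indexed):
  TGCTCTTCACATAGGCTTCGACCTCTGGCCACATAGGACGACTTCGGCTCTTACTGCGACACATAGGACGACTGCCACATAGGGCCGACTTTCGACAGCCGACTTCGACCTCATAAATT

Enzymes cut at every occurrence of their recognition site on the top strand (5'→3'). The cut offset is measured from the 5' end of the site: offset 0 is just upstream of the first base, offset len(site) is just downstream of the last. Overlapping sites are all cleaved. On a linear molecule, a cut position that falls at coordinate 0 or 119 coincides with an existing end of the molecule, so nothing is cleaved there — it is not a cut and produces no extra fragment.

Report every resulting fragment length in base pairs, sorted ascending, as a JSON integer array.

Per-enzyme occurrences:
  VbrI (CGACT, off=2): starts [38, 68, 85, 99] → cuts [40, 70, 87, 101]
  MvoIII (CTTACTG, off=7): starts [49] → cuts [56]
  FykIII (TCGACCTC, off=0): starts [17, 104] → cuts [17, 104]
  SqiX (CACATAGG, off=6): starts [7, 29, 59, 75] → cuts [13, 35, 65, 81]

Pooled cuts: [13, 17, 35, 40, 56, 65, 70, 81, 87, 101, 104]

Fragment lengths:
  [0,13): 13 bp
  [13,17): 4 bp
  [17,35): 18 bp
  [35,40): 5 bp
  [40,56): 16 bp
  [56,65): 9 bp
  [65,70): 5 bp
  [70,81): 11 bp
  [81,87): 6 bp
  [87,101): 14 bp
  [101,104): 3 bp
  [104,119): 15 bp

[3,4,5,5,6,9,11,13,14,15,16,18]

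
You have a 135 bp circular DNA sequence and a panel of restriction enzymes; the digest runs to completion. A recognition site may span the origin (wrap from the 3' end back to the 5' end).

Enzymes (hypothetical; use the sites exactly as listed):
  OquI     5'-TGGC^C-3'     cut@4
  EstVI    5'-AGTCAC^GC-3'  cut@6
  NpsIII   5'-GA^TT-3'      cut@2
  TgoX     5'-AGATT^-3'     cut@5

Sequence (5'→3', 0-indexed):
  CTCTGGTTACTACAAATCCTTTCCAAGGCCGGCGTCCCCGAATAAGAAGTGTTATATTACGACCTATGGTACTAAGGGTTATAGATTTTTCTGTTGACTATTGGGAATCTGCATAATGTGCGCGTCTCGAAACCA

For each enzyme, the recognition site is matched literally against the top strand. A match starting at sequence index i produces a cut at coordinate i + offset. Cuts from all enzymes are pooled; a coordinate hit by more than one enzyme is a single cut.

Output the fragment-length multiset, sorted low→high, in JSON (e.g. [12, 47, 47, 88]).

Scan for sites:
  OquI (TGGCC, off=4): no sites
  EstVI (AGTCACGC, off=6): no sites
  NpsIII (GATT, off=2): starts [83] → cuts [85]
  TgoX (AGATT, off=5): starts [82] → cuts [87]

Pooled cuts: [85, 87]

Fragments:
  85→87: 2 bp
  87→85 (wrap): 135-87+85 = 133 bp

[2,133]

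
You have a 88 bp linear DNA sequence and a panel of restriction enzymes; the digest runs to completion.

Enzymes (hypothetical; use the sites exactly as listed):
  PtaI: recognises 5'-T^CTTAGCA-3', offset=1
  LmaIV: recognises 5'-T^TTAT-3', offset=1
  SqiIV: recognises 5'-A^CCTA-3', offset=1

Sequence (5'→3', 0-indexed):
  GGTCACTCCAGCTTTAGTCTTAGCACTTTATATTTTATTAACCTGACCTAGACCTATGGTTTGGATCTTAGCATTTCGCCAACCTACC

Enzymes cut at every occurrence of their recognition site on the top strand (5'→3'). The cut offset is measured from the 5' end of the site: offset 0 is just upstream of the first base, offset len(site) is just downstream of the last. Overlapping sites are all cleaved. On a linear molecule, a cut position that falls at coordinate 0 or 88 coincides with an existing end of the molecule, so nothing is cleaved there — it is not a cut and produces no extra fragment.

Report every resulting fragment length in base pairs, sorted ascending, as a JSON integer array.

Scan for sites:
  PtaI (TCTTAGCA, off=1): starts [17, 65] → cuts [18, 66]
  LmaIV (TTTAT, off=1): starts [26, 33] → cuts [27, 34]
  SqiIV (ACCTA, off=1): starts [45, 51, 81] → cuts [46, 52, 82]

All cut coordinates (distinct, sorted): [18, 27, 34, 46, 52, 66, 82]

Fragment lengths:
  [0,18): 18 bp
  [18,27): 9 bp
  [27,34): 7 bp
  [34,46): 12 bp
  [46,52): 6 bp
  [52,66): 14 bp
  [66,82): 16 bp
  [82,88): 6 bp

[6,6,7,9,12,14,16,18]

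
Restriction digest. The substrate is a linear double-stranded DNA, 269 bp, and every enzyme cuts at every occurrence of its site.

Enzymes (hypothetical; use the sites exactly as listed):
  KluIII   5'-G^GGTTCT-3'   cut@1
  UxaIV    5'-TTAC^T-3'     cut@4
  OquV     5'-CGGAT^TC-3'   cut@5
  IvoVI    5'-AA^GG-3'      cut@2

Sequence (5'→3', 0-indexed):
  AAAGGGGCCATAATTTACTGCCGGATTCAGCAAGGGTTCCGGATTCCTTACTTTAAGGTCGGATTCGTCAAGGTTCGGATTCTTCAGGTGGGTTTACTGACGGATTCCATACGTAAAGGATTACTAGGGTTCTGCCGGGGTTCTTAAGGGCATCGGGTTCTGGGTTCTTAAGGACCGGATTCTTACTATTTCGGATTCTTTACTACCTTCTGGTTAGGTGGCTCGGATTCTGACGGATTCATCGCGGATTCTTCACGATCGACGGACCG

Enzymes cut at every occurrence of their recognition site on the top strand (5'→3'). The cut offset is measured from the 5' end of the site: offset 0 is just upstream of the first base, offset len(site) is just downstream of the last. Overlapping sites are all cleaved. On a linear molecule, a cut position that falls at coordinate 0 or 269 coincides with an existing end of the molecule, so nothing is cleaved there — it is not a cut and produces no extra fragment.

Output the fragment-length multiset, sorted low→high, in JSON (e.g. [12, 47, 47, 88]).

Per-enzyme occurrences:
  KluIII (GGGTTCT, off=1): starts [126, 137, 154, 161] → cuts [127, 138, 155, 162]
  UxaIV (TTACT, off=4): starts [14, 47, 93, 120, 182, 199] → cuts [18, 51, 97, 124, 186, 203]
  OquV (CGGATTC, off=5): starts [21, 39, 59, 75, 100, 175, 191, 223, 233, 244] → cuts [26, 44, 64, 80, 105, 180, 196, 228, 238, 249]
  IvoVI (AAGG, off=2): starts [1, 31, 54, 69, 115, 145, 169] → cuts [3, 33, 56, 71, 117, 147, 171]

Pooled cuts: [3, 18, 26, 33, 44, 51, 56, 64, 71, 80, 97, 105, 117, 124, 127, 138, 147, 155, 162, 171, 180, 186, 196, 203, 228, 238, 249]

Fragments:
  [0,3): 3 bp
  [3,18): 15 bp
  [18,26): 8 bp
  [26,33): 7 bp
  [33,44): 11 bp
  [44,51): 7 bp
  [51,56): 5 bp
  [56,64): 8 bp
  [64,71): 7 bp
  [71,80): 9 bp
  [80,97): 17 bp
  [97,105): 8 bp
  [105,117): 12 bp
  [117,124): 7 bp
  [124,127): 3 bp
  [127,138): 11 bp
  [138,147): 9 bp
  [147,155): 8 bp
  [155,162): 7 bp
  [162,171): 9 bp
  [171,180): 9 bp
  [180,186): 6 bp
  [186,196): 10 bp
  [196,203): 7 bp
  [203,228): 25 bp
  [228,238): 10 bp
  [238,249): 11 bp
  [249,269): 20 bp

[3,3,5,6,7,7,7,7,7,7,8,8,8,8,9,9,9,9,10,10,11,11,11,12,15,17,20,25]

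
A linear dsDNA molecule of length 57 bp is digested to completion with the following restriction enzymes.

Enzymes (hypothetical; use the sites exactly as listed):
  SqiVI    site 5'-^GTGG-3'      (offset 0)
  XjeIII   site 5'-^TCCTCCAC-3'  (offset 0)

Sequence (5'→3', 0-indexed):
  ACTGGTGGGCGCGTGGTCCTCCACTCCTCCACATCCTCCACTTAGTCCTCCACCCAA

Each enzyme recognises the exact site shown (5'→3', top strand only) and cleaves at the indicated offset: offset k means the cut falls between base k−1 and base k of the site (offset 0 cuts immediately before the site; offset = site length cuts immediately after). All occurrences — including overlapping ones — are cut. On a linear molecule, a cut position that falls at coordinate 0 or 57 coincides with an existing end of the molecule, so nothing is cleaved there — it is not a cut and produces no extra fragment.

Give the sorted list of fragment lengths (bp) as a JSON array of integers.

Scan for sites:
  SqiVI (GTGG, off=0): starts [4, 12] → cuts [4, 12]
  XjeIII (TCCTCCAC, off=0): starts [16, 24, 33, 45] → cuts [16, 24, 33, 45]

Pooled cuts: [4, 12, 16, 24, 33, 45]

Fragments:
  [0,4): 4 bp
  [4,12): 8 bp
  [12,16): 4 bp
  [16,24): 8 bp
  [24,33): 9 bp
  [33,45): 12 bp
  [45,57): 12 bp

[4,4,8,8,9,12,12]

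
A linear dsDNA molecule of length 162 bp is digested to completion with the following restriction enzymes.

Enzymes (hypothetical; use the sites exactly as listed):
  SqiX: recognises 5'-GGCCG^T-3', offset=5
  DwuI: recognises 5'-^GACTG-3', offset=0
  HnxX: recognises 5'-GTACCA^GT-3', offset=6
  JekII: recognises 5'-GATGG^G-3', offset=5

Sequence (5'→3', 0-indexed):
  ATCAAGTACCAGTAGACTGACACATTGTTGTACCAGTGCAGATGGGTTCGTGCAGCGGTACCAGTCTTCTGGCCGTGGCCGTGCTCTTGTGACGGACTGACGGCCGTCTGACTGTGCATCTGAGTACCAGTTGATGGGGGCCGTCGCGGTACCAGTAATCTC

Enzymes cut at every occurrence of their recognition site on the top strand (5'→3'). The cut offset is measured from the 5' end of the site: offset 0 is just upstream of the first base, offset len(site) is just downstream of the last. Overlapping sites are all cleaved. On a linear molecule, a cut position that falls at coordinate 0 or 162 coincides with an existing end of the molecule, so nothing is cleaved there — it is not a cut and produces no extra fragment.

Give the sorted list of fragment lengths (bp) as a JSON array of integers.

Per-enzyme occurrences:
  SqiX GGCCGT/5: at [70, 76, 101, 138] ⇒ [75, 81, 106, 143]
  DwuI GACTG/0: at [14, 94, 109] ⇒ [14, 94, 109]
  HnxX GTACCAGT/6: at [5, 29, 57, 123, 148] ⇒ [11, 35, 63, 129, 154]
  JekII GATGGG/5: at [40, 132] ⇒ [45, 137]

All cut coordinates (distinct, sorted): [11, 14, 35, 45, 63, 75, 81, 94, 106, 109, 129, 137, 143, 154]

Fragment lengths:
  [0,11): 11 bp
  [11,14): 3 bp
  [14,35): 21 bp
  [35,45): 10 bp
  [45,63): 18 bp
  [63,75): 12 bp
  [75,81): 6 bp
  [81,94): 13 bp
  [94,106): 12 bp
  [106,109): 3 bp
  [109,129): 20 bp
  [129,137): 8 bp
  [137,143): 6 bp
  [143,154): 11 bp
  [154,162): 8 bp

[3,3,6,6,8,8,10,11,11,12,12,13,18,20,21]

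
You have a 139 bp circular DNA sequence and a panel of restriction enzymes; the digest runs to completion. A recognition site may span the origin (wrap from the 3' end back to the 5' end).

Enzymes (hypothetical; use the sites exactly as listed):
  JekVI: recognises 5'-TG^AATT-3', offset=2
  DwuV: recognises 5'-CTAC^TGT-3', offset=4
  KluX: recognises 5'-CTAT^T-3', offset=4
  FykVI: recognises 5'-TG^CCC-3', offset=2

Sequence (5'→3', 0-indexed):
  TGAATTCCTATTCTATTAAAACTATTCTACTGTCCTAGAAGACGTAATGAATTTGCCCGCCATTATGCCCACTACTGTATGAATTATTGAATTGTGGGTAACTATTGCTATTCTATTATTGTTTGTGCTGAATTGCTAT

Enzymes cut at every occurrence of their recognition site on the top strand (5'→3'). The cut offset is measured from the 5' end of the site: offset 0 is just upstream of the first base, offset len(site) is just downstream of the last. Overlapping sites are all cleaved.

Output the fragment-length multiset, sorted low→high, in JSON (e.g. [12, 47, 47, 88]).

Site scan:
  JekVI (TGAATT, off=2): starts [0, 47, 79, 87, 128] → cuts [2, 49, 81, 89, 130]
  DwuV (CTACTGT, off=4): starts [26, 71] → cuts [30, 75]
  KluX (CTATT, off=4): starts [7, 12, 21, 101, 107, 112, 135] → cuts [0, 11, 16, 25, 105, 111, 116]
  FykVI (TGCCC, off=2): starts [53, 65] → cuts [55, 67]

Pooled cuts: [0, 2, 11, 16, 25, 30, 49, 55, 67, 75, 81, 89, 105, 111, 116, 130]

Fragment lengths:
  0→2: 2 bp
  2→11: 9 bp
  11→16: 5 bp
  16→25: 9 bp
  25→30: 5 bp
  30→49: 19 bp
  49→55: 6 bp
  55→67: 12 bp
  67→75: 8 bp
  75→81: 6 bp
  81→89: 8 bp
  89→105: 16 bp
  105→111: 6 bp
  111→116: 5 bp
  116→130: 14 bp
  130→0 (wrap): 139-130+0 = 9 bp

[2,5,5,5,6,6,6,8,8,9,9,9,12,14,16,19]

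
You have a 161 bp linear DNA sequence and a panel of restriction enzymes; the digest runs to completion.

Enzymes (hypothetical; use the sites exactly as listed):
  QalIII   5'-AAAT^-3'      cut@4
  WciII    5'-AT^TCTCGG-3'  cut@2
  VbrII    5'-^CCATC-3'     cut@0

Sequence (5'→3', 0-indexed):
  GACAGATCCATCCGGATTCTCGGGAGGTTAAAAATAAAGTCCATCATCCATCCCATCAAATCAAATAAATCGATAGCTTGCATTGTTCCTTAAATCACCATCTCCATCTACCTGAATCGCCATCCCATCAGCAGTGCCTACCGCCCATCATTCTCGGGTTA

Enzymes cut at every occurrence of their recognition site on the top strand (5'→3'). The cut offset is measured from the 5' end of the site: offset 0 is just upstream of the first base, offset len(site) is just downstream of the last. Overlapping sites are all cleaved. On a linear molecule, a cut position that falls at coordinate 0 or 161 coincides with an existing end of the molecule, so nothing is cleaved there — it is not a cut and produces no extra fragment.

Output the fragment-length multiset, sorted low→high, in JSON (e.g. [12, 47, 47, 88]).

[2,4,5,5,5,5,6,7,7,7,9,10,10,16,18,20,25]

Site scan:
  QalIII (AAAT, off=4): starts [31, 57, 62, 66, 91] → cuts [35, 61, 66, 70, 95]
  WciII (ATTCTCGG, off=2): starts [15, 149] → cuts [17, 151]
  VbrII (CCATC, off=0): starts [7, 40, 47, 52, 97, 103, 119, 124, 144] → cuts [7, 40, 47, 52, 97, 103, 119, 124, 144]

Pooled cuts: [7, 17, 35, 40, 47, 52, 61, 66, 70, 95, 97, 103, 119, 124, 144, 151]

Fragment lengths:
  [0,7): 7 bp
  [7,17): 10 bp
  [17,35): 18 bp
  [35,40): 5 bp
  [40,47): 7 bp
  [47,52): 5 bp
  [52,61): 9 bp
  [61,66): 5 bp
  [66,70): 4 bp
  [70,95): 25 bp
  [95,97): 2 bp
  [97,103): 6 bp
  [103,119): 16 bp
  [119,124): 5 bp
  [124,144): 20 bp
  [144,151): 7 bp
  [151,161): 10 bp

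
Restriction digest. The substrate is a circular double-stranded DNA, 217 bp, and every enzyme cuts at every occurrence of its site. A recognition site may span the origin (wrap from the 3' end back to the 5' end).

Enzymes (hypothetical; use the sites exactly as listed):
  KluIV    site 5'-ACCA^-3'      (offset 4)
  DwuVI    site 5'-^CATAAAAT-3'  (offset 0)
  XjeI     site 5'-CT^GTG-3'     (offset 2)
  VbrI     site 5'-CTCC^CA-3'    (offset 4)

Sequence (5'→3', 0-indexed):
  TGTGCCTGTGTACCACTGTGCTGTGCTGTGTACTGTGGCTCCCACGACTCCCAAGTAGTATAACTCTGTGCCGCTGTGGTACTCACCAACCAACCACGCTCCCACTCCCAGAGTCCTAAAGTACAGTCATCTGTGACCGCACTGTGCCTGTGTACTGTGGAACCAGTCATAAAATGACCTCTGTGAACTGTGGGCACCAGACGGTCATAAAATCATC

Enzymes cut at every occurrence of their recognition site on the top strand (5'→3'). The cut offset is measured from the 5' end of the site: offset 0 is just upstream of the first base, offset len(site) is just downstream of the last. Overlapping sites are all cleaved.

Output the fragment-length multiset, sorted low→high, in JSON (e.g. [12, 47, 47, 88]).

Per-enzyme occurrences:
  KluIV (ACCA, off=4): starts [11, 84, 88, 92, 161, 195] → cuts [15, 88, 92, 96, 165, 199]
  DwuVI (CATAAAAT, off=0): starts [167, 205] → cuts [167, 205]
  XjeI (CTGTG, off=2): starts [5, 15, 20, 25, 32, 65, 73, 130, 141, 147, 154, 180, 187, 216] → cuts [1, 7, 17, 22, 27, 34, 67, 75, 132, 143, 149, 156, 182, 189]
  VbrI (CTCCCA, off=4): starts [38, 47, 98, 104] → cuts [42, 51, 102, 108]

All cut coordinates (distinct, sorted): [1, 7, 15, 17, 22, 27, 34, 42, 51, 67, 75, 88, 92, 96, 102, 108, 132, 143, 149, 156, 165, 167, 182, 189, 199, 205]

Fragment lengths:
  1→7: 6 bp
  7→15: 8 bp
  15→17: 2 bp
  17→22: 5 bp
  22→27: 5 bp
  27→34: 7 bp
  34→42: 8 bp
  42→51: 9 bp
  51→67: 16 bp
  67→75: 8 bp
  75→88: 13 bp
  88→92: 4 bp
  92→96: 4 bp
  96→102: 6 bp
  102→108: 6 bp
  108→132: 24 bp
  132→143: 11 bp
  143→149: 6 bp
  149→156: 7 bp
  156→165: 9 bp
  165→167: 2 bp
  167→182: 15 bp
  182→189: 7 bp
  189→199: 10 bp
  199→205: 6 bp
  205→1 (wrap): 217-205+1 = 13 bp

[2,2,4,4,5,5,6,6,6,6,6,7,7,7,8,8,8,9,9,10,11,13,13,15,16,24]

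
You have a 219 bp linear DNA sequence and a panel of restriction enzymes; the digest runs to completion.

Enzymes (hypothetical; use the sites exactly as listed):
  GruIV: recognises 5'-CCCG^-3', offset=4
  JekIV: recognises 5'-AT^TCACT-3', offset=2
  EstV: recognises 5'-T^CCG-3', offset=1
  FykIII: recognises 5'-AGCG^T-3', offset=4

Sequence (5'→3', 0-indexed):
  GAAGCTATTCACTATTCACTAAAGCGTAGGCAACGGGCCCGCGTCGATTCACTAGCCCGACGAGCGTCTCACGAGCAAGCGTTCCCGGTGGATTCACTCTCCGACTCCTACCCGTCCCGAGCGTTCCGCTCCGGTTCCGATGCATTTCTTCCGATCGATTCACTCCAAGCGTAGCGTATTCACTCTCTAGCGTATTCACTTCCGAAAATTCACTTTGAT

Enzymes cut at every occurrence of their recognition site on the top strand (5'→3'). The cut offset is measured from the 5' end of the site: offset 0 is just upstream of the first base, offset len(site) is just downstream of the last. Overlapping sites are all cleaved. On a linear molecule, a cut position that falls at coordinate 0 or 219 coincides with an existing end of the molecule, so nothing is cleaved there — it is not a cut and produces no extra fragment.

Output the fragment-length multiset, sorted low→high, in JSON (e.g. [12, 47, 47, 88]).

Per-enzyme occurrences:
  GruIV (CCCG, off=4): starts [37, 55, 83, 110, 115] → cuts [41, 59, 87, 114, 119]
  JekIV (ATTCACT, off=2): starts [6, 13, 46, 91, 157, 177, 193, 207] → cuts [8, 15, 48, 93, 159, 179, 195, 209]
  EstV (TCCG, off=1): starts [99, 124, 129, 135, 149, 200] → cuts [100, 125, 130, 136, 150, 201]
  FykIII (AGCGT, off=4): starts [22, 62, 77, 119, 167, 172, 188] → cuts [26, 66, 81, 123, 171, 176, 192]

All cut coordinates (distinct, sorted): [8, 15, 26, 41, 48, 59, 66, 81, 87, 93, 100, 114, 119, 123, 125, 130, 136, 150, 159, 171, 176, 179, 192, 195, 201, 209]

Fragments:
  [0,8): 8 bp
  [8,15): 7 bp
  [15,26): 11 bp
  [26,41): 15 bp
  [41,48): 7 bp
  [48,59): 11 bp
  [59,66): 7 bp
  [66,81): 15 bp
  [81,87): 6 bp
  [87,93): 6 bp
  [93,100): 7 bp
  [100,114): 14 bp
  [114,119): 5 bp
  [119,123): 4 bp
  [123,125): 2 bp
  [125,130): 5 bp
  [130,136): 6 bp
  [136,150): 14 bp
  [150,159): 9 bp
  [159,171): 12 bp
  [171,176): 5 bp
  [176,179): 3 bp
  [179,192): 13 bp
  [192,195): 3 bp
  [195,201): 6 bp
  [201,209): 8 bp
  [209,219): 10 bp

[2,3,3,4,5,5,5,6,6,6,6,7,7,7,7,8,8,9,10,11,11,12,13,14,14,15,15]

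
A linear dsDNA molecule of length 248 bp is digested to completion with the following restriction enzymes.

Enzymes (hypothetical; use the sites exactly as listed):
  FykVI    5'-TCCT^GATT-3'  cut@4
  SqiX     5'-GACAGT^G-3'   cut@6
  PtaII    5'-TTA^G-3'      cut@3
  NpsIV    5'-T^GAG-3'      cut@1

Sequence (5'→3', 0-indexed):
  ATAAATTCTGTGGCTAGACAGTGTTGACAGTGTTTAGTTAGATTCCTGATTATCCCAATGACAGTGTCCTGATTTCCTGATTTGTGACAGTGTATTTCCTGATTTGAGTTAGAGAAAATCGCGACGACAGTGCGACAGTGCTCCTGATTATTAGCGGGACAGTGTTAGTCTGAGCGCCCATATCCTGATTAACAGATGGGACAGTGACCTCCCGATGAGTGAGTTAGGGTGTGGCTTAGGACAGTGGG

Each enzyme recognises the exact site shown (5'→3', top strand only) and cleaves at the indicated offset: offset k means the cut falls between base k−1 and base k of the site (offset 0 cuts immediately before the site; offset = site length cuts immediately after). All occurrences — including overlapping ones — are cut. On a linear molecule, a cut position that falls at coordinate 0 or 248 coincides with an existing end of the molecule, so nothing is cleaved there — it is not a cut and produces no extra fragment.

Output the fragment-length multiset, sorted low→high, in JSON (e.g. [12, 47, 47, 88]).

[3,4,4,4,4,5,5,5,6,6,6,7,7,8,8,8,9,9,10,11,12,13,15,18,19,20,22]

Site scan:
  FykVI (TCCTGATT, off=4): starts [43, 66, 74, 96, 141, 182] → cuts [47, 70, 78, 100, 145, 186]
  SqiX (GACAGTG, off=6): starts [16, 25, 59, 85, 125, 133, 157, 199, 239] → cuts [22, 31, 65, 91, 131, 139, 163, 205, 245]
  PtaII (TTAG, off=3): starts [33, 37, 108, 150, 164, 223, 235] → cuts [36, 40, 111, 153, 167, 226, 238]
  NpsIV (TGAG, off=1): starts [104, 170, 215, 219] → cuts [105, 171, 216, 220]

Pooled cuts: [22, 31, 36, 40, 47, 65, 70, 78, 91, 100, 105, 111, 131, 139, 145, 153, 163, 167, 171, 186, 205, 216, 220, 226, 238, 245]

Fragments:
  [0,22): 22 bp
  [22,31): 9 bp
  [31,36): 5 bp
  [36,40): 4 bp
  [40,47): 7 bp
  [47,65): 18 bp
  [65,70): 5 bp
  [70,78): 8 bp
  [78,91): 13 bp
  [91,100): 9 bp
  [100,105): 5 bp
  [105,111): 6 bp
  [111,131): 20 bp
  [131,139): 8 bp
  [139,145): 6 bp
  [145,153): 8 bp
  [153,163): 10 bp
  [163,167): 4 bp
  [167,171): 4 bp
  [171,186): 15 bp
  [186,205): 19 bp
  [205,216): 11 bp
  [216,220): 4 bp
  [220,226): 6 bp
  [226,238): 12 bp
  [238,245): 7 bp
  [245,248): 3 bp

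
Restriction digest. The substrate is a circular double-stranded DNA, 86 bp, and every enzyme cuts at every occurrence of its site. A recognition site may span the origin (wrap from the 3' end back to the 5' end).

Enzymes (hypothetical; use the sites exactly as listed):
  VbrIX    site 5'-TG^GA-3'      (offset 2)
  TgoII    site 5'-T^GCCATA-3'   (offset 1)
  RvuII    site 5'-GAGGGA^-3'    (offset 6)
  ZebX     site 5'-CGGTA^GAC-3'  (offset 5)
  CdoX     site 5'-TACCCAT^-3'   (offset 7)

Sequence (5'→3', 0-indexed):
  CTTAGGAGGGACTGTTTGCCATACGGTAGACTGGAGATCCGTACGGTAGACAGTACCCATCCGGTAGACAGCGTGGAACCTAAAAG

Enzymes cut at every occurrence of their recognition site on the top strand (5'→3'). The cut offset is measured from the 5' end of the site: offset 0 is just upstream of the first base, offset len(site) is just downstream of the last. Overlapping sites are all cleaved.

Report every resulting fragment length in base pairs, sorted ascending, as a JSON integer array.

Per-enzyme occurrences:
  VbrIX (TGGA, off=2): starts [31, 73] → cuts [33, 75]
  TgoII (TGCCATA, off=1): starts [16] → cuts [17]
  RvuII (GAGGGA, off=6): starts [5] → cuts [11]
  ZebX (CGGTAGAC, off=5): starts [23, 43, 61] → cuts [28, 48, 66]
  CdoX (TACCCAT, off=7): starts [53] → cuts [60]

All cut coordinates (distinct, sorted): [11, 17, 28, 33, 48, 60, 66, 75]

Fragment lengths:
  11→17: 6 bp
  17→28: 11 bp
  28→33: 5 bp
  33→48: 15 bp
  48→60: 12 bp
  60→66: 6 bp
  66→75: 9 bp
  75→11 (wrap): 86-75+11 = 22 bp

[5,6,6,9,11,12,15,22]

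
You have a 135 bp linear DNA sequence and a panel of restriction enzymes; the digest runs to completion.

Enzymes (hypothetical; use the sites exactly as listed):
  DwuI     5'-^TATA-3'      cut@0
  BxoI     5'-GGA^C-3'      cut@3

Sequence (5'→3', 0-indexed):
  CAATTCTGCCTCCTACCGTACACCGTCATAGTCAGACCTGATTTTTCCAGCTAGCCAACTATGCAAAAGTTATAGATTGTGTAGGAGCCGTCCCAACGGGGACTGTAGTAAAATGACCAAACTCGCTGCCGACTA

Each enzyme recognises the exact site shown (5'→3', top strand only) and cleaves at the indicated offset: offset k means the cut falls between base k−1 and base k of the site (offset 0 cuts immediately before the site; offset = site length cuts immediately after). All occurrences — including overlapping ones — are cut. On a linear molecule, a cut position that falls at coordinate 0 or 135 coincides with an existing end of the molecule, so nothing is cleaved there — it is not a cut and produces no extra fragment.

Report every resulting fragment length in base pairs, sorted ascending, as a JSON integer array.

[32,33,70]

Site scan:
  DwuI TATA/0: at [70] ⇒ [70]
  BxoI GGAC/3: at [99] ⇒ [102]

All cut coordinates (distinct, sorted): [70, 102]

Fragment lengths:
  [0,70): 70 bp
  [70,102): 32 bp
  [102,135): 33 bp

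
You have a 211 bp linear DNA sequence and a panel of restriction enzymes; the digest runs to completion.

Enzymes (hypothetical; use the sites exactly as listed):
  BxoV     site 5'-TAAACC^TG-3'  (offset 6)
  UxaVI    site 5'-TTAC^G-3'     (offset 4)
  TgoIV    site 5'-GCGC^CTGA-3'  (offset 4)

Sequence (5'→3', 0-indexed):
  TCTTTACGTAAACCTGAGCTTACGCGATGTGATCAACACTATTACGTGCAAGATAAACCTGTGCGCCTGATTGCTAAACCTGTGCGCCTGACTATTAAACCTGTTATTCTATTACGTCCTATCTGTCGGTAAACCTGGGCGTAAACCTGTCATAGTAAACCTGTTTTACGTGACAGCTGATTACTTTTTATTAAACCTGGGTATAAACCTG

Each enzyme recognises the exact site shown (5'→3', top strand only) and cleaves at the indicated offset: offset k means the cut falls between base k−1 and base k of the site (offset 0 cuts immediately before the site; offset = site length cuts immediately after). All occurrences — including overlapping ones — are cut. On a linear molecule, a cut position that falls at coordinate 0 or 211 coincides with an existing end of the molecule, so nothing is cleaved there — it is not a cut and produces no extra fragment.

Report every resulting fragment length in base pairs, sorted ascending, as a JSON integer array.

[2,7,7,7,7,8,9,12,12,14,14,14,14,14,20,22,28]

Site scan:
  BxoV TAAACCTG/6: at [8, 53, 74, 95, 129, 141, 155, 191, 203] ⇒ [14, 59, 80, 101, 135, 147, 161, 197, 209]
  UxaVI TTACG/4: at [3, 19, 41, 111, 165] ⇒ [7, 23, 45, 115, 169]
  TgoIV GCGCCTGA/4: at [62, 83] ⇒ [66, 87]

Pooled cuts: [7, 14, 23, 45, 59, 66, 80, 87, 101, 115, 135, 147, 161, 169, 197, 209]

Fragment lengths:
  [0,7): 7 bp
  [7,14): 7 bp
  [14,23): 9 bp
  [23,45): 22 bp
  [45,59): 14 bp
  [59,66): 7 bp
  [66,80): 14 bp
  [80,87): 7 bp
  [87,101): 14 bp
  [101,115): 14 bp
  [115,135): 20 bp
  [135,147): 12 bp
  [147,161): 14 bp
  [161,169): 8 bp
  [169,197): 28 bp
  [197,209): 12 bp
  [209,211): 2 bp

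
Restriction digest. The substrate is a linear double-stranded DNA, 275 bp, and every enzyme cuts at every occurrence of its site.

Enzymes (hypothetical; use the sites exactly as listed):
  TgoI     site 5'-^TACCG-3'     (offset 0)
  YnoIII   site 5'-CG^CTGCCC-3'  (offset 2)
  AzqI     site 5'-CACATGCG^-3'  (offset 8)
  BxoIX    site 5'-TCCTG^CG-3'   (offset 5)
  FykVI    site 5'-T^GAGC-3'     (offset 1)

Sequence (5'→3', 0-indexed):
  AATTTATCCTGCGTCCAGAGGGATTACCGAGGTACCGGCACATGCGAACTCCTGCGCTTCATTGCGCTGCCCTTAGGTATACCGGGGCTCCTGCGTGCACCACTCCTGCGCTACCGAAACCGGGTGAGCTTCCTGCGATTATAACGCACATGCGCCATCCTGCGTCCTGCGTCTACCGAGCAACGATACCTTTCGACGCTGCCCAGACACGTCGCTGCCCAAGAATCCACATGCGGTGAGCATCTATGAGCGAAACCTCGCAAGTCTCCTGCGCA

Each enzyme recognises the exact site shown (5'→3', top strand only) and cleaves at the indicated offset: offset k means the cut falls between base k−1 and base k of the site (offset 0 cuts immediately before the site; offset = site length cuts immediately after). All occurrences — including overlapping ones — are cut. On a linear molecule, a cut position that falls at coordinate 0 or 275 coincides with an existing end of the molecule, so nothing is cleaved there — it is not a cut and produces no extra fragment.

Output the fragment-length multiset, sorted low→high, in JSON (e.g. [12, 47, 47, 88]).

Per-enzyme occurrences:
  TgoI (TACCG, off=0): starts [24, 32, 79, 111, 173] → cuts [24, 32, 79, 111, 173]
  YnoIII (CGCTGCCC, off=2): starts [64, 196, 212] → cuts [66, 198, 214]
  AzqI (CACATGCG, off=8): starts [38, 146, 227] → cuts [46, 154, 235]
  BxoIX (TCCTGCG, off=5): starts [6, 49, 88, 103, 130, 157, 164, 266] → cuts [11, 54, 93, 108, 135, 162, 169, 271]
  FykVI (TGAGC, off=1): starts [124, 236, 246] → cuts [125, 237, 247]

All cut coordinates (distinct, sorted): [11, 24, 32, 46, 54, 66, 79, 93, 108, 111, 125, 135, 154, 162, 169, 173, 198, 214, 235, 237, 247, 271]

Fragment lengths:
  [0,11): 11 bp
  [11,24): 13 bp
  [24,32): 8 bp
  [32,46): 14 bp
  [46,54): 8 bp
  [54,66): 12 bp
  [66,79): 13 bp
  [79,93): 14 bp
  [93,108): 15 bp
  [108,111): 3 bp
  [111,125): 14 bp
  [125,135): 10 bp
  [135,154): 19 bp
  [154,162): 8 bp
  [162,169): 7 bp
  [169,173): 4 bp
  [173,198): 25 bp
  [198,214): 16 bp
  [214,235): 21 bp
  [235,237): 2 bp
  [237,247): 10 bp
  [247,271): 24 bp
  [271,275): 4 bp

[2,3,4,4,7,8,8,8,10,10,11,12,13,13,14,14,14,15,16,19,21,24,25]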